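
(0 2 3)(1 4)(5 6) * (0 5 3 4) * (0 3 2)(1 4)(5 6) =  (1 3 6 2)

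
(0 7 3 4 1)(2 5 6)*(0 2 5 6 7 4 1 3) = (0 4 3 1 2 6 5 7)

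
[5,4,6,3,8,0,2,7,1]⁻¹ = [5,8,6,3,1,0,2,7,4]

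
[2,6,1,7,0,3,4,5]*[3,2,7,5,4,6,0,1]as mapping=[0→7,1→0,2→2,3→1,4→3,5→5,6→4,7→6]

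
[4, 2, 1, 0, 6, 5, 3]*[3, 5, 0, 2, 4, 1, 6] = [4, 0, 5, 3, 6, 1, 2]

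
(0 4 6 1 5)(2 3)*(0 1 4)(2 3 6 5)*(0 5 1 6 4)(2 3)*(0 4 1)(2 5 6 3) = (0 6 4)(1 2)(3 5)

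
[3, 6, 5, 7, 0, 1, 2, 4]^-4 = [0, 1, 2, 3, 4, 5, 6, 7]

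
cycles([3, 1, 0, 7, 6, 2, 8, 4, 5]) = (0 3 7 4 6 8 5 2)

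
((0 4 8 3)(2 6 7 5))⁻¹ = (0 3 8 4)(2 5 7 6)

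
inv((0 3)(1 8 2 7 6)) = (0 3)(1 6 7 2 8)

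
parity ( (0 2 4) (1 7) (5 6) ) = even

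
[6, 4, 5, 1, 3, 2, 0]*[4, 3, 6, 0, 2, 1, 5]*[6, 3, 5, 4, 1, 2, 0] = [2, 5, 3, 4, 6, 0, 1]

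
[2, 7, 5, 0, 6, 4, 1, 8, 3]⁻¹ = [3, 6, 0, 8, 5, 2, 4, 1, 7]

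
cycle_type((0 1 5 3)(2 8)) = 2.4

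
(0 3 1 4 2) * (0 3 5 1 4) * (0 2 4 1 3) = (0 5 3 1 2)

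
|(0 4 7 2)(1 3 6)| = 12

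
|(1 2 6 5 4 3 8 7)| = 8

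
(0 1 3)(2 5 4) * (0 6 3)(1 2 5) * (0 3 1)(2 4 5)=(0 4 2)(1 3 6)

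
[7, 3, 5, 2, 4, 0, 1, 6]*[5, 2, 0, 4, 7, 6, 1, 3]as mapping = [0→3, 1→4, 2→6, 3→0, 4→7, 5→5, 6→2, 7→1]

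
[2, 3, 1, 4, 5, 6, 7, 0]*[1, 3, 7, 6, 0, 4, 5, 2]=[7, 6, 3, 0, 4, 5, 2, 1]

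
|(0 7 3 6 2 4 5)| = 7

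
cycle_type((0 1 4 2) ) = 4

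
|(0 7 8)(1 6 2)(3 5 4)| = 3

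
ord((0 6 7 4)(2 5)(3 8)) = 4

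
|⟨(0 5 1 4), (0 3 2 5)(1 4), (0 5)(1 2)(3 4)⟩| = 720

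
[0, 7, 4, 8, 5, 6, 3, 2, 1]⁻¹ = [0, 8, 7, 6, 2, 4, 5, 1, 3]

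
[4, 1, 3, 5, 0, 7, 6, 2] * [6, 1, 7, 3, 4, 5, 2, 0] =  [4, 1, 3, 5, 6, 0, 2, 7] 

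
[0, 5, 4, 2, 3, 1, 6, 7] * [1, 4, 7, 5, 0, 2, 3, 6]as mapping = [0→1, 1→2, 2→0, 3→7, 4→5, 5→4, 6→3, 7→6]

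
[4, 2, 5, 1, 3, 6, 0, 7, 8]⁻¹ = [6, 3, 1, 4, 0, 2, 5, 7, 8]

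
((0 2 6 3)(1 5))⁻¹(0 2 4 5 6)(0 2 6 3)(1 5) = (1 3 2 6 4)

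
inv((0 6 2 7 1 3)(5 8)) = (0 3 1 7 2 6)(5 8)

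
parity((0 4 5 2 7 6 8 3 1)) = even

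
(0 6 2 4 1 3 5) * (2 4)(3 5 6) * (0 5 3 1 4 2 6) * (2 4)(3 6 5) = (0 1 6 4 2 5 3)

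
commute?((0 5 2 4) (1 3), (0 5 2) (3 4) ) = no:(0 5 2 4) (1 3) * (0 5 2) (3 4) = (0 2 3 1 4 5), (0 5 2) (3 4) * (0 5 2 4) (1 3) = (0 2 5 4 1 3) 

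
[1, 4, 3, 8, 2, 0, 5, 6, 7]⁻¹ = [5, 0, 4, 2, 1, 6, 7, 8, 3]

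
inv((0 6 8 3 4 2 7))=(0 7 2 4 3 8 6)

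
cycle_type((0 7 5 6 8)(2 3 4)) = 3.5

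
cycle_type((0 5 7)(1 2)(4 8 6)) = 2.3^2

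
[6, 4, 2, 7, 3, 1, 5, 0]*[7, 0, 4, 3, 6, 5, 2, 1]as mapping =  [0→2, 1→6, 2→4, 3→1, 4→3, 5→0, 6→5, 7→7]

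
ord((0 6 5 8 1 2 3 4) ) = 8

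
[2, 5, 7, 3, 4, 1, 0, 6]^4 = [0, 1, 2, 3, 4, 5, 6, 7]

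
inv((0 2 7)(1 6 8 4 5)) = (0 7 2)(1 5 4 8 6)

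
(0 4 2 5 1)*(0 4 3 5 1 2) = (0 3 5 2 1 4)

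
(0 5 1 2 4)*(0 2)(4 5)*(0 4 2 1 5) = (0 2)(1 4)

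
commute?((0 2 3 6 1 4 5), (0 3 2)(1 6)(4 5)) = no:(0 2 3 6 1 4 5) * (0 3 2)(1 6)(4 5) = (1 5 3), (0 3 2)(1 6)(4 5) * (0 2 3 6 1 4 5) = (0 6 4)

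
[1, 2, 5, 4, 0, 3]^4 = [3, 4, 0, 2, 5, 1]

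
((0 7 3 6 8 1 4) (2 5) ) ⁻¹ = (0 4 1 8 6 3 7) (2 5) 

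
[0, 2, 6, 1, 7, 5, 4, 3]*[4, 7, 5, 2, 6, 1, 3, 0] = [4, 5, 3, 7, 0, 1, 6, 2]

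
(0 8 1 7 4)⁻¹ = (0 4 7 1 8)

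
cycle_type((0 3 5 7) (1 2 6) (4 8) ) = 2.3.4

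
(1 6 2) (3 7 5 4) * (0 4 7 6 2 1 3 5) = (0 4 5 7) (1 2 3 6) 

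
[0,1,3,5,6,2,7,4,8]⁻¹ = [0,1,5,2,7,3,4,6,8]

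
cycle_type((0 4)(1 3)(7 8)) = 2^3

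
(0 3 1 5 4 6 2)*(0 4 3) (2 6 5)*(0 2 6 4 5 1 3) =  (0 2 5) (1 6 4) 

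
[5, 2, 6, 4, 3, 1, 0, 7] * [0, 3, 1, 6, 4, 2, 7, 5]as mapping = [0→2, 1→1, 2→7, 3→4, 4→6, 5→3, 6→0, 7→5]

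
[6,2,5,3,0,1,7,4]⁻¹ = [4,5,1,3,7,2,0,6]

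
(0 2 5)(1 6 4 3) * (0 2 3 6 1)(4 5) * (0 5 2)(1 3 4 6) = (0 4 1 3 5)(2 6)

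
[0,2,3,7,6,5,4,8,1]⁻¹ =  [0,8,1,2,6,5,4,3,7]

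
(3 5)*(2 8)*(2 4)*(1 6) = (1 6)(2 8 4)(3 5)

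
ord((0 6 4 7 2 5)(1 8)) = 6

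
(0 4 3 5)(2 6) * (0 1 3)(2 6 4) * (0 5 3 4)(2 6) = (0 6 2)(1 4 5)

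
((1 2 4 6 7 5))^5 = (1 5 7 6 4 2)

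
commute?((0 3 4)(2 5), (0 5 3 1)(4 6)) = no:(0 3 4)(2 5)*(0 5 3 1)(4 6) = (0 1)(2 3 6 4 5), (0 5 3 1)(4 6)*(0 3 4)(2 5) = (0 2 5 4 6)(1 3)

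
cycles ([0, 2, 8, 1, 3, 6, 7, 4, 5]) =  (1 2 8 5 6 7 4 3)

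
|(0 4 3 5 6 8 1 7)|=8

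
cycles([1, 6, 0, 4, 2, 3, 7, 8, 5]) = (0 1 6 7 8 5 3 4 2)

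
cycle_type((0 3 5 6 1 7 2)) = 7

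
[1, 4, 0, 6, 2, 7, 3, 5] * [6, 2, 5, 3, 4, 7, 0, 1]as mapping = [0→2, 1→4, 2→6, 3→0, 4→5, 5→1, 6→3, 7→7]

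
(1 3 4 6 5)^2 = (1 4 5 3 6)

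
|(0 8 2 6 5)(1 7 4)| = 15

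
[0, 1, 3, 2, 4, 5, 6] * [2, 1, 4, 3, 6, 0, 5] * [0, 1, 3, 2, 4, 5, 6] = [3, 1, 2, 4, 6, 0, 5]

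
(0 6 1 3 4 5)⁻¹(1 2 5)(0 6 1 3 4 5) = (0 3 2)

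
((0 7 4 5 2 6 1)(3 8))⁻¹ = (0 1 6 2 5 4 7)(3 8)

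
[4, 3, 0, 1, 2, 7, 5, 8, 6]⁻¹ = [2, 3, 4, 1, 0, 6, 8, 5, 7]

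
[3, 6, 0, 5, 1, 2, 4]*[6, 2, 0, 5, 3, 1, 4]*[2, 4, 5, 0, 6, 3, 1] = [3, 6, 1, 4, 5, 2, 0]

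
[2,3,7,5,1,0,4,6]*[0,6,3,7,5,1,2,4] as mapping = [0→3,1→7,2→4,3→1,4→6,5→0,6→5,7→2] 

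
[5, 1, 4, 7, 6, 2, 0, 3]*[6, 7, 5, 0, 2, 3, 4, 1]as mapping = [0→3, 1→7, 2→2, 3→1, 4→4, 5→5, 6→6, 7→0]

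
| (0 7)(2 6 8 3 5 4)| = 6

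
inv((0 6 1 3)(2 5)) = (0 3 1 6)(2 5)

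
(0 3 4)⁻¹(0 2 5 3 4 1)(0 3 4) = (0 1 3 2 5 4)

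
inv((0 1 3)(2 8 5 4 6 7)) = (0 3 1)(2 7 6 4 5 8)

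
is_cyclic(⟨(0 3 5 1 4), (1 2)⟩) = no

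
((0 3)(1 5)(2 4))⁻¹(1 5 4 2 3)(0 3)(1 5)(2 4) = (0 5 1 2 4)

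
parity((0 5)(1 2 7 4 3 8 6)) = odd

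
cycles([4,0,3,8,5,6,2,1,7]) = (0 4 5 6 2 3 8 7 1)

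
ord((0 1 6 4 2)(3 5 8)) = 15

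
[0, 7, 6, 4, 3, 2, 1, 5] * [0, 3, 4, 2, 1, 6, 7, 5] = [0, 5, 7, 1, 2, 4, 3, 6]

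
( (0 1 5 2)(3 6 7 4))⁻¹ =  (0 2 5 1)(3 4 7 6)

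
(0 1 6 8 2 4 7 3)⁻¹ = (0 3 7 4 2 8 6 1)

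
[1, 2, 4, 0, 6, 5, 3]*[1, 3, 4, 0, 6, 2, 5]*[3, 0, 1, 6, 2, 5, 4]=[6, 2, 4, 0, 5, 1, 3]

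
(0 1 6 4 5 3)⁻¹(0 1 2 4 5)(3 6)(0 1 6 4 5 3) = (0 4)(1 6 2 5 3)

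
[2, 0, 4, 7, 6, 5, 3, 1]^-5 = [4, 2, 6, 1, 3, 5, 7, 0]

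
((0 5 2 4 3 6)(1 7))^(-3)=(0 4)(1 7)(2 6)(3 5)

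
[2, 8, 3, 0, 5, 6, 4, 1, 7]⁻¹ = [3, 7, 0, 2, 6, 4, 5, 8, 1]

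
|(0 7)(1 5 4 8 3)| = 10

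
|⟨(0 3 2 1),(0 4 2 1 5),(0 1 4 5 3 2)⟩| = 720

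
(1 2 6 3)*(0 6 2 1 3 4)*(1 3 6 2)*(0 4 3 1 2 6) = (0 6 3)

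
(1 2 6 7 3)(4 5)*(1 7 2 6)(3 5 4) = (1 6 2)(3 7 5)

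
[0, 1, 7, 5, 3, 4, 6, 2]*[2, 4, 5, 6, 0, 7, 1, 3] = [2, 4, 3, 7, 6, 0, 1, 5]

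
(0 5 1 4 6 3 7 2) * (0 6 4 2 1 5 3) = (0 3 7 1 2 6)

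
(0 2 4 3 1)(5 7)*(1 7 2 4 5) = (0 4 3 7 1)(2 5)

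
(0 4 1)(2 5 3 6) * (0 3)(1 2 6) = (0 4 2 5)(1 3)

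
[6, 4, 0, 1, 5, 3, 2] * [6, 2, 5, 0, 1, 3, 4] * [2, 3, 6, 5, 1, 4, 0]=[1, 3, 0, 6, 5, 2, 4]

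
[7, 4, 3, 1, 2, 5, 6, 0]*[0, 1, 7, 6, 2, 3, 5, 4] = [4, 2, 6, 1, 7, 3, 5, 0]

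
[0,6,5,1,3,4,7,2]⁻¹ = [0,3,7,4,5,2,1,6]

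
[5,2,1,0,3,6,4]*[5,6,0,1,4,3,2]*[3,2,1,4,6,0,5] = [4,3,5,0,2,1,6]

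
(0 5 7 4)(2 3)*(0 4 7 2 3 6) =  (0 5 2 6)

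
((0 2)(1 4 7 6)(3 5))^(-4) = ()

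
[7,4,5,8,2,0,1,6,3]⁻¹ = [5,6,4,8,1,2,7,0,3]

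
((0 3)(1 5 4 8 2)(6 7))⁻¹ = (0 3)(1 2 8 4 5)(6 7)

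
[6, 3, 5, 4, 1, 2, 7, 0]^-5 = [6, 3, 5, 4, 1, 2, 7, 0]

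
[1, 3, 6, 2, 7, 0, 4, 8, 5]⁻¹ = [5, 0, 3, 1, 6, 8, 2, 4, 7]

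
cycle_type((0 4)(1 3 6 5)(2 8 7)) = 2.3.4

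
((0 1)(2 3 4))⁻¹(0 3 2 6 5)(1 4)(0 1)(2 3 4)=(0 2)(1 4 3 6 5)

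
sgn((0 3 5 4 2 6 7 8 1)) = 1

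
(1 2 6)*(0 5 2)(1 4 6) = (0 5 2 1)(4 6)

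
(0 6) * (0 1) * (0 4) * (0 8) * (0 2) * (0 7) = (0 6 1 4 8 2 7)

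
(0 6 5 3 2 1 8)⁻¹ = (0 8 1 2 3 5 6)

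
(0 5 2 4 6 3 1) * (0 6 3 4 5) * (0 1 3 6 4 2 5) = (0 1 4 6 2)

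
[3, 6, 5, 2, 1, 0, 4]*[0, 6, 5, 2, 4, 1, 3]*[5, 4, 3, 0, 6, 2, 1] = [3, 0, 4, 2, 1, 5, 6]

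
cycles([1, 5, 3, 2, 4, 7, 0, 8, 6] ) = (0 1 5 7 8 6)(2 3)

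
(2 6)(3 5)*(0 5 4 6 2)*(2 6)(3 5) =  (0 3 4 2 6)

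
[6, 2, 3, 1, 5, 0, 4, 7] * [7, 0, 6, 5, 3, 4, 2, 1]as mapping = [0→2, 1→6, 2→5, 3→0, 4→4, 5→7, 6→3, 7→1]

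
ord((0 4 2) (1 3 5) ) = 3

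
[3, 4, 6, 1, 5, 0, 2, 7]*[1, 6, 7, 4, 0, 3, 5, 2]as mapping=[0→4, 1→0, 2→5, 3→6, 4→3, 5→1, 6→7, 7→2]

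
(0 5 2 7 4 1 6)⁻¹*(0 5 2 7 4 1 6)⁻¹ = (0 1 7 5 6 4 2)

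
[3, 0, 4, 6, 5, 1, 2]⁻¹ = [1, 5, 6, 0, 2, 4, 3]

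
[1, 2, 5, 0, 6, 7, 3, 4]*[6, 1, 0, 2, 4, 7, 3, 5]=[1, 0, 7, 6, 3, 5, 2, 4]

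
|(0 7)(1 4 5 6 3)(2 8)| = 10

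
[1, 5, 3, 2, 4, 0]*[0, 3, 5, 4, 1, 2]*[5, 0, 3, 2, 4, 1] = [2, 3, 4, 1, 0, 5]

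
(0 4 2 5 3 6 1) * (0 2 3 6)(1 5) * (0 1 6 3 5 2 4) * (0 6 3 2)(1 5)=(0 6)(1 4)(2 3 5)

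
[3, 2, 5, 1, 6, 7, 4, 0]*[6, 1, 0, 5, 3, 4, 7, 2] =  [5, 0, 4, 1, 7, 2, 3, 6]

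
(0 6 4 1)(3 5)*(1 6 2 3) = (0 2 3 5 1)(4 6)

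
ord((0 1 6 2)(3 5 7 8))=4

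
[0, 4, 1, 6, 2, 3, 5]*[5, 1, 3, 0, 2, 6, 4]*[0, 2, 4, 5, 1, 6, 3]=[6, 4, 2, 1, 5, 0, 3] 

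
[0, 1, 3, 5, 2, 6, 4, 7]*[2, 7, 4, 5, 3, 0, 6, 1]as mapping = [0→2, 1→7, 2→5, 3→0, 4→4, 5→6, 6→3, 7→1]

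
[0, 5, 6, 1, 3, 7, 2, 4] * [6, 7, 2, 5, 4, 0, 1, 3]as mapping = [0→6, 1→0, 2→1, 3→7, 4→5, 5→3, 6→2, 7→4]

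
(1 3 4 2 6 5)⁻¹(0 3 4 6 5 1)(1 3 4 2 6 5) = (0 4 2 5 1 3)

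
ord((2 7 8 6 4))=5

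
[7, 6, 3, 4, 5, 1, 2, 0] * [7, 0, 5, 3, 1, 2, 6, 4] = [4, 6, 3, 1, 2, 0, 5, 7]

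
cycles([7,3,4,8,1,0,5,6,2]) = (0 7 6 5)(1 3 8 2 4)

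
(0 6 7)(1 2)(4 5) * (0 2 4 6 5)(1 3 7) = (0 5 6 1 4)(2 3 7)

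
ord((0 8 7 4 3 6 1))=7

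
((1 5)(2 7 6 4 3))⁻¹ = (1 5)(2 3 4 6 7)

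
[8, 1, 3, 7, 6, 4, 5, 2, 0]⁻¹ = [8, 1, 7, 2, 5, 6, 4, 3, 0]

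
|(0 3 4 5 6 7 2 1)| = 8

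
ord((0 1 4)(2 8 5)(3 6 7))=3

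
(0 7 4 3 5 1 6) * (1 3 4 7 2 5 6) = (0 2 5 3 6)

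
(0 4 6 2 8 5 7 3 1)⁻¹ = (0 1 3 7 5 8 2 6 4)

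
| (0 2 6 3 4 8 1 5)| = 8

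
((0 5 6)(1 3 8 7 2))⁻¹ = (0 6 5)(1 2 7 8 3)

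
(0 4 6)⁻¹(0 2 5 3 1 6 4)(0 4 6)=(0 6 4 2 5 3 1)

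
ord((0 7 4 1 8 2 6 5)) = 8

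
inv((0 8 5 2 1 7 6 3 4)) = (0 4 3 6 7 1 2 5 8)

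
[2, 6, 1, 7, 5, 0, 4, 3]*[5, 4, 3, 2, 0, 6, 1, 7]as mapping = [0→3, 1→1, 2→4, 3→7, 4→6, 5→5, 6→0, 7→2]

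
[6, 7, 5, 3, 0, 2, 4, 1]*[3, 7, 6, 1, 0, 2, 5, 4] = [5, 4, 2, 1, 3, 6, 0, 7]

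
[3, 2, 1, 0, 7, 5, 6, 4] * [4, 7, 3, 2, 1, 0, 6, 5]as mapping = [0→2, 1→3, 2→7, 3→4, 4→5, 5→0, 6→6, 7→1]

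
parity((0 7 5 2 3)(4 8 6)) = even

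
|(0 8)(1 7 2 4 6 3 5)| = 14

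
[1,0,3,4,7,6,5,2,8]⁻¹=[1,0,7,2,3,6,5,4,8]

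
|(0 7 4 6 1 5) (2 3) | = 6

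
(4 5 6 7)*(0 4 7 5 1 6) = (0 4 1 6 5)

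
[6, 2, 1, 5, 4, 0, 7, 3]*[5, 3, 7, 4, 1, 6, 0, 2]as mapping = [0→0, 1→7, 2→3, 3→6, 4→1, 5→5, 6→2, 7→4]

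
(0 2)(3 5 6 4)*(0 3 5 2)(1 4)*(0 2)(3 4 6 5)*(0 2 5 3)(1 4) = (0 5 3 2 1 6 4)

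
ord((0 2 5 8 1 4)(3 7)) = 6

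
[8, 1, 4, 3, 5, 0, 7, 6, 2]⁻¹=[5, 1, 8, 3, 2, 4, 7, 6, 0]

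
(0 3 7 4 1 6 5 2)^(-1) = (0 2 5 6 1 4 7 3)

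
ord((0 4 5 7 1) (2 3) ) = 10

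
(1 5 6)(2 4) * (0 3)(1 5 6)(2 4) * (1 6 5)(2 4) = (0 3)(1 5 6)(2 4)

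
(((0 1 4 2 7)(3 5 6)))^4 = (0 7 2 4 1)(3 5 6)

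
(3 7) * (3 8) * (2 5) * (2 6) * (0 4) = (0 4)(2 5 6)(3 7 8)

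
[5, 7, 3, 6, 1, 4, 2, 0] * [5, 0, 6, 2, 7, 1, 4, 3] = [1, 3, 2, 4, 0, 7, 6, 5]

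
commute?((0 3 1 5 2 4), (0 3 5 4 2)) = no:(0 3 1 5 2 4) * (0 3 5 4 2) = (0 5)(1 4 3), (0 3 5 4 2) * (0 3 1 5 2 4) = (0 1 5)(2 3)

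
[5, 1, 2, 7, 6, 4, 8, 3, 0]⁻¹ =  [8, 1, 2, 7, 5, 0, 4, 3, 6]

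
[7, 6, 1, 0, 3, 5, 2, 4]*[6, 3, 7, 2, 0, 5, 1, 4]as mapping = [0→4, 1→1, 2→3, 3→6, 4→2, 5→5, 6→7, 7→0]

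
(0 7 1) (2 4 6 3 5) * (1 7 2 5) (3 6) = (0 2 4 3 1) 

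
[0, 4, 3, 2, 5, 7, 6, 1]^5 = [0, 4, 3, 2, 5, 7, 6, 1]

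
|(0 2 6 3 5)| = 5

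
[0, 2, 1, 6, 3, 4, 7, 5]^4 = [0, 1, 2, 4, 5, 7, 3, 6]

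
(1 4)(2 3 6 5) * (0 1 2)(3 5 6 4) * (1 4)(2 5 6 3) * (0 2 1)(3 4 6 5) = (0 6 4 3)(2 5)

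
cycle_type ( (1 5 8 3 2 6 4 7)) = 8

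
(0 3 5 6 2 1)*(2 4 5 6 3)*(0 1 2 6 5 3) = (0 6 4 3 5)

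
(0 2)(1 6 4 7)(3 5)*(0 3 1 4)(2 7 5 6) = (0 7 4 5 1 2 3 6)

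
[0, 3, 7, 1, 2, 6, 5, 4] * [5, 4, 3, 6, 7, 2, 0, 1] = [5, 6, 1, 4, 3, 0, 2, 7]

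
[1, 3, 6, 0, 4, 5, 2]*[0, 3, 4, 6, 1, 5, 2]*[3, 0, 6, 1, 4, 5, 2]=[1, 2, 6, 3, 0, 5, 4]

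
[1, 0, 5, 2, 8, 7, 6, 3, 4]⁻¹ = [1, 0, 3, 7, 8, 2, 6, 5, 4]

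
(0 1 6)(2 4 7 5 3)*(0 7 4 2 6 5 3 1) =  (1 5)(3 6 7)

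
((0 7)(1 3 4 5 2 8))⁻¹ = (0 7)(1 8 2 5 4 3)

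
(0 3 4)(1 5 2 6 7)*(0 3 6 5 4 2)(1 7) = (0 6 1 4 3 2 5)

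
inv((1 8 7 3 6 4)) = (1 4 6 3 7 8)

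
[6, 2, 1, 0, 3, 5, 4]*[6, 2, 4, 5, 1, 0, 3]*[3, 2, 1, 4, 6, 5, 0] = [4, 6, 1, 0, 5, 3, 2]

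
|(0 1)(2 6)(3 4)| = 2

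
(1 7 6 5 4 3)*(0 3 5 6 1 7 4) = (0 3 7 1 4 5)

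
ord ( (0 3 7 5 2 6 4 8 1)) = 9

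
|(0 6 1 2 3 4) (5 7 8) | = 6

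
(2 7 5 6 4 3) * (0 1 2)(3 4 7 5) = (0 1 2 5 6 7 3)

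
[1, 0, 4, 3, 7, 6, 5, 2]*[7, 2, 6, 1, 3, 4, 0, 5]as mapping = [0→2, 1→7, 2→3, 3→1, 4→5, 5→0, 6→4, 7→6]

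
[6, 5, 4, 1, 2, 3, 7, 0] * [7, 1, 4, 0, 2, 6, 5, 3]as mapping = [0→5, 1→6, 2→2, 3→1, 4→4, 5→0, 6→3, 7→7]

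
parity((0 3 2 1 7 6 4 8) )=odd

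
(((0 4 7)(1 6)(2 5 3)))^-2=(0 4 7)(2 5 3)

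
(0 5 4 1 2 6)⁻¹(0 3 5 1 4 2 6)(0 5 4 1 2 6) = (0 5 3 4 2 1 6)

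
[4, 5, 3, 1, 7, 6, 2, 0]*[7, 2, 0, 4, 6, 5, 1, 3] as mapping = [0→6, 1→5, 2→4, 3→2, 4→3, 5→1, 6→0, 7→7] 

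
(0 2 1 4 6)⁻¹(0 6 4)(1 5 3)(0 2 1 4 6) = (0 6 2)(3 4 5)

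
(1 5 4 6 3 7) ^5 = (1 7 3 6 4 5) 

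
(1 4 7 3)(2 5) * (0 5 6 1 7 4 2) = (0 5)(1 2 6)(3 7)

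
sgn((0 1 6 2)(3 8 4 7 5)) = -1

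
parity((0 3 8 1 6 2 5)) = even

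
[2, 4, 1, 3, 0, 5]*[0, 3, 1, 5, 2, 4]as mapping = [0→1, 1→2, 2→3, 3→5, 4→0, 5→4]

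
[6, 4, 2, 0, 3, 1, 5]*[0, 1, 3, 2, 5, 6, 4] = [4, 5, 3, 0, 2, 1, 6]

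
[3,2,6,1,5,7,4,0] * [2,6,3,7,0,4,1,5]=[7,3,1,6,4,5,0,2]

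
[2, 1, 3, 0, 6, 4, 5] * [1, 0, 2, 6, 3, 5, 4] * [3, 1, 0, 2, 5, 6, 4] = [0, 3, 4, 1, 5, 2, 6]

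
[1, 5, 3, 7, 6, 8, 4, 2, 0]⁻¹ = [8, 0, 7, 2, 6, 1, 4, 3, 5]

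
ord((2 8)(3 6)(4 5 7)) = 6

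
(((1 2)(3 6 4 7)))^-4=()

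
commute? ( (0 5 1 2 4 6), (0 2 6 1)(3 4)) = no: (0 5 1 2 4 6)*(0 2 6 1)(3 4) = (0 5)(1 6 2 3 4), (0 2 6 1)(3 4)*(0 5 1 2 4 6) = (0 4 3 6 2)(1 5)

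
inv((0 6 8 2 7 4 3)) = (0 3 4 7 2 8 6)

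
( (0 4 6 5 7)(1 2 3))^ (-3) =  (0 6 7 4 5)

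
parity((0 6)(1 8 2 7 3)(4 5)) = even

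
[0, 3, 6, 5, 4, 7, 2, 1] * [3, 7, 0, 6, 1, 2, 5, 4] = [3, 6, 5, 2, 1, 4, 0, 7]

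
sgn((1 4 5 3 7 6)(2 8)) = 1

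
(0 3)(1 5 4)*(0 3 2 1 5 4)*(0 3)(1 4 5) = (0 2 4 1 5 3)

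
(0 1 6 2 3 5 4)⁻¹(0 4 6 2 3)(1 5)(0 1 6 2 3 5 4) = (0 2 3 5 1)(4 6)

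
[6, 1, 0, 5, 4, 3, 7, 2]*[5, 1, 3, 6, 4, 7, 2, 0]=[2, 1, 5, 7, 4, 6, 0, 3]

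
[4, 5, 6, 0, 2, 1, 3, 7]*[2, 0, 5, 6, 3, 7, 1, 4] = [3, 7, 1, 2, 5, 0, 6, 4]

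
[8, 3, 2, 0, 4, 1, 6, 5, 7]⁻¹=[3, 5, 2, 1, 4, 7, 6, 8, 0]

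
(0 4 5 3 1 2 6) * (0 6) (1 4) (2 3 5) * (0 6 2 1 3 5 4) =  (0 3) (1 5 4) (2 6) 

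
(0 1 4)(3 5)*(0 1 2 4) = (0 2 4 1)(3 5)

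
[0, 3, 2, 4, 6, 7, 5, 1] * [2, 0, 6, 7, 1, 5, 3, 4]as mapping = [0→2, 1→7, 2→6, 3→1, 4→3, 5→4, 6→5, 7→0]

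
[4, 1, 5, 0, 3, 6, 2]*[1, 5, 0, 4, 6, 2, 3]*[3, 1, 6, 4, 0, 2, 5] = [5, 2, 6, 1, 0, 4, 3] 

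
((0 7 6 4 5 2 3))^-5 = (0 6 5 3 7 4 2)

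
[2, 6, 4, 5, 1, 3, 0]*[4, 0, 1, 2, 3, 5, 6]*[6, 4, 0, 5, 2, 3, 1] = [4, 1, 5, 3, 6, 0, 2]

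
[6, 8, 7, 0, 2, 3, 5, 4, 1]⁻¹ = [3, 8, 4, 5, 7, 6, 0, 2, 1]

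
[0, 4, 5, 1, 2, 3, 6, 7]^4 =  [0, 3, 4, 5, 1, 2, 6, 7]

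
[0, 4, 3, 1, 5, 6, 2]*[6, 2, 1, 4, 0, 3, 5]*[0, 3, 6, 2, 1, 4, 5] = [5, 0, 1, 6, 2, 4, 3]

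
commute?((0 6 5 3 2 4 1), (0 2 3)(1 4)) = no:(0 6 5 3 2 4 1)*(0 2 3)(1 4) = (0 6 5)(1 2), (0 2 3)(1 4)*(0 6 5 3 2 4 1) = (0 4)(3 6 5)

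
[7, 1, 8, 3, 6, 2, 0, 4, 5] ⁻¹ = [6, 1, 5, 3, 7, 8, 4, 0, 2] 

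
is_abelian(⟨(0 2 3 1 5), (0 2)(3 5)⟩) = no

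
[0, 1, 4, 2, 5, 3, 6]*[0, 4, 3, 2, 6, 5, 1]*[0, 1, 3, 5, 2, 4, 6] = [0, 2, 6, 5, 4, 3, 1]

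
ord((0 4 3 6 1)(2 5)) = 10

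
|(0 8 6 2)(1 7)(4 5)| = 4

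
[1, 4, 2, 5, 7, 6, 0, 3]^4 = [3, 5, 2, 1, 6, 4, 7, 0]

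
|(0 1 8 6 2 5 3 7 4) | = 9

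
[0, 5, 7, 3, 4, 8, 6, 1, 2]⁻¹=[0, 7, 8, 3, 4, 1, 6, 2, 5]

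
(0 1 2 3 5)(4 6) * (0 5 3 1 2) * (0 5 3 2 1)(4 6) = (0 1 5 3 2)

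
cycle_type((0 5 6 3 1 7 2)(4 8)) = 2.7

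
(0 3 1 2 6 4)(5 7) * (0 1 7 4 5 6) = (0 3 7 6 5 4 1 2)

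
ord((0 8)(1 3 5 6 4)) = 10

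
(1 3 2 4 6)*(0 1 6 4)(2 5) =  (0 1 3 5 2)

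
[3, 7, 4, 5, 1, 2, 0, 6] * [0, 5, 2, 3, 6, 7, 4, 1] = [3, 1, 6, 7, 5, 2, 0, 4]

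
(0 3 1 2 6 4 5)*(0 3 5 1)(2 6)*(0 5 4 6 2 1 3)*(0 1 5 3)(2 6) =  (0 4)(1 6 2 5)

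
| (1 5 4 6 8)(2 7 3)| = 15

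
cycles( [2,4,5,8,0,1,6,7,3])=(0 2 5 1 4)(3 8)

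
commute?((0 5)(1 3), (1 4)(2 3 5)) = no:(0 5)(1 3)*(1 4)(2 3 5) = (0 2 3 4 1 5), (1 4)(2 3 5)*(0 5)(1 3) = (0 5 2 1 4 3)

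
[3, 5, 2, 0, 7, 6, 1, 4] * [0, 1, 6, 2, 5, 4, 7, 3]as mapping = [0→2, 1→4, 2→6, 3→0, 4→3, 5→7, 6→1, 7→5]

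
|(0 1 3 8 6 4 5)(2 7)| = 14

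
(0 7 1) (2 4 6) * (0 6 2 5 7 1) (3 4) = (0 1 6 5 7) (2 3 4) 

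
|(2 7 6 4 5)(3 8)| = 10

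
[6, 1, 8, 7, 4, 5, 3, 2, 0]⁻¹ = [8, 1, 7, 6, 4, 5, 0, 3, 2]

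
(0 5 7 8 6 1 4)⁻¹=(0 4 1 6 8 7 5)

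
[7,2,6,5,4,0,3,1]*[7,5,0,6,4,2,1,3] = [3,0,1,2,4,7,6,5]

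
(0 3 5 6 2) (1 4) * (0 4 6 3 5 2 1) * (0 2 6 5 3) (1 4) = (0 3 6 4 2 1 5) 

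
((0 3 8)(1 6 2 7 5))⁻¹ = (0 8 3)(1 5 7 2 6)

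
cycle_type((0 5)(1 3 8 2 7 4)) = 2.6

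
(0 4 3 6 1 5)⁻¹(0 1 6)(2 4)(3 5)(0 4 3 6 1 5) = (0 6)(1 4 5)(2 3)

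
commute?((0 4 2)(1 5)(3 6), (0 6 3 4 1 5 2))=no:(0 4 2)(1 5)(3 6) * (0 6 3 4 1 5 2)=(0 1 2 6 4), (0 6 3 4 1 5 2) * (0 4 2)(1 5)(3 6)=(0 3 2 4 5)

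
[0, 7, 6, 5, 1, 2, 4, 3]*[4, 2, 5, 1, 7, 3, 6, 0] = [4, 0, 6, 3, 2, 5, 7, 1]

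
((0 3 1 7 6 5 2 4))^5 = (0 5 1 4 6 3 2 7)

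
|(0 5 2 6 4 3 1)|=7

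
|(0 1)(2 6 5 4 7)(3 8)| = 10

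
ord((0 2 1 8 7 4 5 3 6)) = 9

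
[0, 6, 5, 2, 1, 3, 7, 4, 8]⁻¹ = [0, 4, 3, 5, 7, 2, 1, 6, 8]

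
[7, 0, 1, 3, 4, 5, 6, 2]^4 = [0, 1, 2, 3, 4, 5, 6, 7]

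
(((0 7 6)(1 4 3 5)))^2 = (0 6 7)(1 3)(4 5)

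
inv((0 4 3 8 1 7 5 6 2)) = (0 2 6 5 7 1 8 3 4)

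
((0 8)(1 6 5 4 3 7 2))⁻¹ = (0 8)(1 2 7 3 4 5 6)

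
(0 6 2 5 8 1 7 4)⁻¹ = (0 4 7 1 8 5 2 6)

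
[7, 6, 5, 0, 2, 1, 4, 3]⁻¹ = [3, 5, 4, 7, 6, 2, 1, 0]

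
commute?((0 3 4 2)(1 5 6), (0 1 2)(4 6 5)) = no:(0 3 4 2)(1 5 6) * (0 1 2)(4 6 5) = (0 3 6 2 1 4), (0 1 2)(4 6 5) * (0 3 4 2)(1 5 6) = (0 5 2 3 4 1)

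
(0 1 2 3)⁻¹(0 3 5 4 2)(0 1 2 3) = (0 5 4 3 1)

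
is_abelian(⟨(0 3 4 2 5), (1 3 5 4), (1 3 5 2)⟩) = no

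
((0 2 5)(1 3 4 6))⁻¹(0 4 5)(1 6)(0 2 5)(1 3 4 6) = (0 2 6)(1 3)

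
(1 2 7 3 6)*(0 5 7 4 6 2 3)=(0 5 7) (1 3 2 4 6) 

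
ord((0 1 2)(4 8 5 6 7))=15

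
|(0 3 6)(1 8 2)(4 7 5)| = 3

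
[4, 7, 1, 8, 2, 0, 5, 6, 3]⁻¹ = [5, 2, 4, 8, 0, 6, 7, 1, 3]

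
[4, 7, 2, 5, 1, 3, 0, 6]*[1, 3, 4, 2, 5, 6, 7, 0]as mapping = [0→5, 1→0, 2→4, 3→6, 4→3, 5→2, 6→1, 7→7]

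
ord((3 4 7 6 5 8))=6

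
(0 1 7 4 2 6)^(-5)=(0 1 7 4 2 6)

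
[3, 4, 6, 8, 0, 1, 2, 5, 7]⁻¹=[4, 5, 6, 0, 1, 7, 2, 8, 3]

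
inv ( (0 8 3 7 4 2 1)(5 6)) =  (0 1 2 4 7 3 8)(5 6)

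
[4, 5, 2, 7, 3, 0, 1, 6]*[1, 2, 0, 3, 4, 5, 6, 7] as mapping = [0→4, 1→5, 2→0, 3→7, 4→3, 5→1, 6→2, 7→6] 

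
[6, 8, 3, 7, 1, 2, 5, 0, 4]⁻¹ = [7, 4, 5, 2, 8, 6, 0, 3, 1]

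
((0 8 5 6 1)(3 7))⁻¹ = (0 1 6 5 8)(3 7)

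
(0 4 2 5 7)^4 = (0 7 5 2 4)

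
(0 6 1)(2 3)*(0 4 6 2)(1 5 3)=(0 2 1 4 6 5 3)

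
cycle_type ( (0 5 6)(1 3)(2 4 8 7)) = 2.3.4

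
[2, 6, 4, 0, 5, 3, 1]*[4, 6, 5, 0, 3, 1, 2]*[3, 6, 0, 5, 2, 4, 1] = [4, 0, 5, 2, 6, 3, 1]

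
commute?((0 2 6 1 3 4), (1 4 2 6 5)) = no:(0 2 6 1 3 4)*(1 4 2 6 5) = (0 6 4)(1 3 2 5), (1 4 2 6 5)*(0 2 6 1 3 4) = (0 2 1)(3 4 6 5)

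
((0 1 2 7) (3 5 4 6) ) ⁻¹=(0 7 2 1) (3 6 4 5) 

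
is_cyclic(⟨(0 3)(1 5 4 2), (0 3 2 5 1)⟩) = no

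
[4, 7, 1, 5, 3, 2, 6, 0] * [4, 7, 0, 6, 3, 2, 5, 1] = [3, 1, 7, 2, 6, 0, 5, 4]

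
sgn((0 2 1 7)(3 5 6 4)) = 1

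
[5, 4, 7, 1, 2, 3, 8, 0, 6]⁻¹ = [7, 3, 4, 5, 1, 0, 8, 2, 6]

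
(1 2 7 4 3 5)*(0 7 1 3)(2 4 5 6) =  (0 7 5 3 6 2 1 4)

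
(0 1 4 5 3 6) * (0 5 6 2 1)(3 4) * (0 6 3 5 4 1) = (0 6 4 3 2)(1 5)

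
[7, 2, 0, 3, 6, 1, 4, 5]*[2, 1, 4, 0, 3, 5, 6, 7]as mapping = [0→7, 1→4, 2→2, 3→0, 4→6, 5→1, 6→3, 7→5]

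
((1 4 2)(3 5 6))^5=(1 2 4)(3 6 5)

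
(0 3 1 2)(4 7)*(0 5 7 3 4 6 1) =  (0 4 3)(1 2 5 7 6)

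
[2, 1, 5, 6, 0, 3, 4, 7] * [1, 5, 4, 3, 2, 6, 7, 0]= [4, 5, 6, 7, 1, 3, 2, 0]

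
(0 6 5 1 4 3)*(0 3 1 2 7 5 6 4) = (0 4 1)(2 7 5)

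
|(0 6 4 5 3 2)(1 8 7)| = 6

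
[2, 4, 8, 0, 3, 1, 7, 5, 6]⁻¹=[3, 5, 0, 4, 1, 7, 8, 6, 2]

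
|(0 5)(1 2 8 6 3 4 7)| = 14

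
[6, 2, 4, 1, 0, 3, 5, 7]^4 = [1, 6, 5, 0, 3, 4, 2, 7]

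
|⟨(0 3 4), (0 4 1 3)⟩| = 24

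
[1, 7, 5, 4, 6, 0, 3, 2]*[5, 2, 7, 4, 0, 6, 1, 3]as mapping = [0→2, 1→3, 2→6, 3→0, 4→1, 5→5, 6→4, 7→7]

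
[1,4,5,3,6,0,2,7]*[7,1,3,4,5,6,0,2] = [1,5,6,4,0,7,3,2]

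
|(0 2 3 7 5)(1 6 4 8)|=20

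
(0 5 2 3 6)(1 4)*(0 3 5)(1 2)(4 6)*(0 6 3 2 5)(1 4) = (0 6 2)(1 3)(4 5)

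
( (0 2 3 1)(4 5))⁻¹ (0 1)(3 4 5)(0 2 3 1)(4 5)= (0 2)(1 5 4)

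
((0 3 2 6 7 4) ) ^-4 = (0 2 7) (3 6 4) 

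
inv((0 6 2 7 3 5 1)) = (0 1 5 3 7 2 6)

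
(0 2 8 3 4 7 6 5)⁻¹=(0 5 6 7 4 3 8 2)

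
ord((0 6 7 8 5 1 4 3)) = 8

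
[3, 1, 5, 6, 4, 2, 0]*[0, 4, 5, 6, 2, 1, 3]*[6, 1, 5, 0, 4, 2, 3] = [3, 4, 1, 0, 5, 2, 6]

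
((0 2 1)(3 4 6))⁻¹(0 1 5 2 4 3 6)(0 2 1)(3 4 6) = (0 5 1 6 4 3 2)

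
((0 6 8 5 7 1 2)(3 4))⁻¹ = (0 2 1 7 5 8 6)(3 4)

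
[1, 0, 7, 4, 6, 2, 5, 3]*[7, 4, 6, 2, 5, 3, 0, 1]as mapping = [0→4, 1→7, 2→1, 3→5, 4→0, 5→6, 6→3, 7→2]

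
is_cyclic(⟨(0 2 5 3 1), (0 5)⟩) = no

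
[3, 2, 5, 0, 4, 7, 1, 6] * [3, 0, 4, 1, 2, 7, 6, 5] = [1, 4, 7, 3, 2, 5, 0, 6]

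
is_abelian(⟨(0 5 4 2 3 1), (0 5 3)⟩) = no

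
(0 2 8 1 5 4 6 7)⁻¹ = (0 7 6 4 5 1 8 2)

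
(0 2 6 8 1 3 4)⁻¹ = (0 4 3 1 8 6 2)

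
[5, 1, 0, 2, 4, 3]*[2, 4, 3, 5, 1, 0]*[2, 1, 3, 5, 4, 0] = [2, 4, 3, 5, 1, 0]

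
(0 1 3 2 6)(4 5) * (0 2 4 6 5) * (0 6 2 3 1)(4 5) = (2 4 6 3 5)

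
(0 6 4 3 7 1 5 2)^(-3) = (0 1 4 2 7 6 5 3)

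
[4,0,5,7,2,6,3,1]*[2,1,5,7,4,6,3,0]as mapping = [0→4,1→2,2→6,3→0,4→5,5→3,6→7,7→1]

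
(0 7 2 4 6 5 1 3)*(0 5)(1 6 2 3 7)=(0 1 7 3 5 6)(2 4)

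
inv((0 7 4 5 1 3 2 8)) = (0 8 2 3 1 5 4 7)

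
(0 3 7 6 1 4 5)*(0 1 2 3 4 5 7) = (0 4 7 6 2 3)(1 5)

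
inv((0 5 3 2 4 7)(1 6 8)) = (0 7 4 2 3 5)(1 8 6)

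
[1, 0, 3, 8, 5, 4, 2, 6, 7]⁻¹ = [1, 0, 6, 2, 5, 4, 7, 8, 3]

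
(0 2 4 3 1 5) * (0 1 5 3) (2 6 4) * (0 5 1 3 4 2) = (0 6 2) (1 4 5 3) 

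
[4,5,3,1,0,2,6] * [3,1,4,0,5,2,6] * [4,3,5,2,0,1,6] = [1,5,4,3,2,0,6]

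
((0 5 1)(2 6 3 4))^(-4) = (0 1 5)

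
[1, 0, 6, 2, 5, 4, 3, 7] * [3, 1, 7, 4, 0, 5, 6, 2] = [1, 3, 6, 7, 5, 0, 4, 2] 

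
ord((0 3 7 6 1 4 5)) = 7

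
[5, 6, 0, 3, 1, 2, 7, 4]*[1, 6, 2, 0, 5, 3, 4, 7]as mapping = [0→3, 1→4, 2→1, 3→0, 4→6, 5→2, 6→7, 7→5]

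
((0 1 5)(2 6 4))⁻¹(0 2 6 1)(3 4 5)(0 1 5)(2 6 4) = (0 3 2)(1 6 4 5)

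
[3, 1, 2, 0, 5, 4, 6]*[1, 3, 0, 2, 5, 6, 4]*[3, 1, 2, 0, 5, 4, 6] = [2, 0, 3, 1, 6, 4, 5]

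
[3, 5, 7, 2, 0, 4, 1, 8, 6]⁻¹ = [4, 6, 3, 0, 5, 1, 8, 2, 7]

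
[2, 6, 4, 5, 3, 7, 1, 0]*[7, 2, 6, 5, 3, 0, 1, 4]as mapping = [0→6, 1→1, 2→3, 3→0, 4→5, 5→4, 6→2, 7→7]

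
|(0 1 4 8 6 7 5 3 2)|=9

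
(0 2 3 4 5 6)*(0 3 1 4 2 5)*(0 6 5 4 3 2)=(0 4 6 2 1 3)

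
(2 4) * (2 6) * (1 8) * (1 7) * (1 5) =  (1 8 7 5)(2 4 6)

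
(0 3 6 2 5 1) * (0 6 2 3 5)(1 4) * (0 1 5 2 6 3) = (0 2 1 3 6)(4 5)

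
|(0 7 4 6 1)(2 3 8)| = 15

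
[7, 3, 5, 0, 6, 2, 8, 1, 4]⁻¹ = [3, 7, 5, 1, 8, 2, 4, 0, 6]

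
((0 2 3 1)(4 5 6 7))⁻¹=(0 1 3 2)(4 7 6 5)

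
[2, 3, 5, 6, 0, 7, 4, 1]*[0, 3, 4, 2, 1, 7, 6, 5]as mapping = [0→4, 1→2, 2→7, 3→6, 4→0, 5→5, 6→1, 7→3]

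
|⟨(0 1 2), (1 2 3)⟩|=12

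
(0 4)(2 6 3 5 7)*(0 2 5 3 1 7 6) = (0 4 2)(1 7 5 6)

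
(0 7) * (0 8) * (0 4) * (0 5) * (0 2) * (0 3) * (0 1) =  (0 7 8 4 5 2 3 1)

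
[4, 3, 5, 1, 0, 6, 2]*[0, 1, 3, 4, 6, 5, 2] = [6, 4, 5, 1, 0, 2, 3]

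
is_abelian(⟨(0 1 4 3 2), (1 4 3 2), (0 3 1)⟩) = no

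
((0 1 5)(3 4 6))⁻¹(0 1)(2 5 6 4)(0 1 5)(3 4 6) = (0 3 6 2)(1 5)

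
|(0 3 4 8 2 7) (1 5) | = 6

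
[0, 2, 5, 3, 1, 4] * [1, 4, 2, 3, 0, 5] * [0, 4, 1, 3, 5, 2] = [4, 1, 2, 3, 5, 0]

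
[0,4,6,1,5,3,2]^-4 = [0,1,2,3,4,5,6]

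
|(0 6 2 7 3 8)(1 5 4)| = 6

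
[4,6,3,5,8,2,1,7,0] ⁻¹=[8,6,5,2,0,3,1,7,4] 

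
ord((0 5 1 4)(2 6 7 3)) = 4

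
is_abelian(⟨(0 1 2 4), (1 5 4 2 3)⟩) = no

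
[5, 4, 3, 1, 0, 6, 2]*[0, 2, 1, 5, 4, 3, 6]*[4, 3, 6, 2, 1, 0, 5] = [2, 1, 0, 6, 4, 5, 3]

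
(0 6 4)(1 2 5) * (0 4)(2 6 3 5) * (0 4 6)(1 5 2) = (0 3 2 1)(4 6)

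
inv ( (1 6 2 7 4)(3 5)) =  (1 4 7 2 6)(3 5)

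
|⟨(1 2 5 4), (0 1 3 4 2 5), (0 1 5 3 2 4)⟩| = 720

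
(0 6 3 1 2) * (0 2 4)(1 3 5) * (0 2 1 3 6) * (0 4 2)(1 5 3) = (0 4)(1 2 5)(3 6)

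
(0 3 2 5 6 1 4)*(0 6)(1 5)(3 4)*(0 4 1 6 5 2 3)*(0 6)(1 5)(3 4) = (0 5 3 4 1 6 2)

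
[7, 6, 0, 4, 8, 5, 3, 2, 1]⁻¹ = [2, 8, 7, 6, 3, 5, 1, 0, 4]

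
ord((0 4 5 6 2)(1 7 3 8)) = 20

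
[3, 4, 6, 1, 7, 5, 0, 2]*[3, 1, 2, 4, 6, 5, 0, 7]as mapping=[0→4, 1→6, 2→0, 3→1, 4→7, 5→5, 6→3, 7→2]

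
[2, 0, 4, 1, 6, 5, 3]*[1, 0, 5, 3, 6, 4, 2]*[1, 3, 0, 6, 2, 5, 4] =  [5, 3, 4, 1, 0, 2, 6]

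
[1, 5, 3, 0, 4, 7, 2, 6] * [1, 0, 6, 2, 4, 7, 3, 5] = [0, 7, 2, 1, 4, 5, 6, 3]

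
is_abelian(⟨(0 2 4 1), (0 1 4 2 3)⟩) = no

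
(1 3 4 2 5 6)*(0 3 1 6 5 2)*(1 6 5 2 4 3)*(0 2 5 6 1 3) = (0 3)(2 4)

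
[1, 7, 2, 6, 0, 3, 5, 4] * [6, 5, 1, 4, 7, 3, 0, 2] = [5, 2, 1, 0, 6, 4, 3, 7]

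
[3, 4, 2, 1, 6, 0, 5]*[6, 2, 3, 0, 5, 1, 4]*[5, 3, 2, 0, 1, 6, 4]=[5, 6, 0, 2, 1, 4, 3]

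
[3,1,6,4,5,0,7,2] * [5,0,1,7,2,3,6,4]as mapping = [0→7,1→0,2→6,3→2,4→3,5→5,6→4,7→1]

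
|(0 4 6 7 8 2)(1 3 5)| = 6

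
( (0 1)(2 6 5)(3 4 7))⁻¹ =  (0 1)(2 5 6)(3 7 4)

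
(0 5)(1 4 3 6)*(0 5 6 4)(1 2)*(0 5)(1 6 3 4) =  (0 3 1 5)(2 6)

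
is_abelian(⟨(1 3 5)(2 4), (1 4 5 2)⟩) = no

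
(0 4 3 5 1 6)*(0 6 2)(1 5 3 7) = (0 4 7 1 2)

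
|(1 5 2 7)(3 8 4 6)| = 4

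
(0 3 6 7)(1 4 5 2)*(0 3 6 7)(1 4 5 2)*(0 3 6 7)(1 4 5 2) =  (0 7 6 3)(1 2 5 4)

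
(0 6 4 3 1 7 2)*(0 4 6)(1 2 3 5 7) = (2 4 5 7 3)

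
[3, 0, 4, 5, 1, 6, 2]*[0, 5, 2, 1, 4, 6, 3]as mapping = [0→1, 1→0, 2→4, 3→6, 4→5, 5→3, 6→2]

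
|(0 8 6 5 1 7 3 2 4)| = 9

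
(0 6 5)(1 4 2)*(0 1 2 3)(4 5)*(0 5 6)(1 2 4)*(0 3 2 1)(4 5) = (0 3 4 2 5 1 6)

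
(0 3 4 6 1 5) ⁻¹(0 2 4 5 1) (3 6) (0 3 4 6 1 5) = (0 5 3 2 6) (1 4) 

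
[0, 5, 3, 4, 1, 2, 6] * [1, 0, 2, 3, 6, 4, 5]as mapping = [0→1, 1→4, 2→3, 3→6, 4→0, 5→2, 6→5]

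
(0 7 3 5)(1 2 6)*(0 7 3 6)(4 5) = (0 3 4 5 7 6 1 2)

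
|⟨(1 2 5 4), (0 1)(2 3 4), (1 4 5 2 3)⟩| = 720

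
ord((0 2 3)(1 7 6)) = 3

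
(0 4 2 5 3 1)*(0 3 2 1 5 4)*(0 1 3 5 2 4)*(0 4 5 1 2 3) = (0 2 4)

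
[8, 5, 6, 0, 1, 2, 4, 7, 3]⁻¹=[3, 4, 5, 8, 6, 1, 2, 7, 0]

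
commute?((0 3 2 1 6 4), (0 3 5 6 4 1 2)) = no:(0 3 2 1 6 4) * (0 3 5 6 4 1 2) = (0 5 6 1 4 3), (0 3 5 6 4 1 2) * (0 3 2 1 6 4) = (0 2 3 5 4 6)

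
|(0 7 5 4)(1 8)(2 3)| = 4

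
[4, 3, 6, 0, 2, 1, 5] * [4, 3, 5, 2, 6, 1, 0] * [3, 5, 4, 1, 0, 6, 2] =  [2, 4, 3, 0, 6, 1, 5]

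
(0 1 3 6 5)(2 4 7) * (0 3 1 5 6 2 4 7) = (0 5 3 2 7 4)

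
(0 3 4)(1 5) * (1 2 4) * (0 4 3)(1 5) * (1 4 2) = (1 4 2 3 5)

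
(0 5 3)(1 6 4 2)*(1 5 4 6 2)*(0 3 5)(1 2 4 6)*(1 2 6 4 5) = (0 4 6 2)(1 5)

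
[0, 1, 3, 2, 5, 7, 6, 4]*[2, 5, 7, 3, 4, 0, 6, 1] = [2, 5, 3, 7, 0, 1, 6, 4]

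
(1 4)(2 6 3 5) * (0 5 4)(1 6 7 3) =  (0 5 2 7 3 4 6 1)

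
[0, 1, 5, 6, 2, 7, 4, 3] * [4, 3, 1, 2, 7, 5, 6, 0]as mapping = [0→4, 1→3, 2→5, 3→6, 4→1, 5→0, 6→7, 7→2]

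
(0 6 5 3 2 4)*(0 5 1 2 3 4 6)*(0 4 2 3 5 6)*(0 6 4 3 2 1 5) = (0 3)(1 2 6 5)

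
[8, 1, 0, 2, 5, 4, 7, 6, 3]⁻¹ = [2, 1, 3, 8, 5, 4, 7, 6, 0]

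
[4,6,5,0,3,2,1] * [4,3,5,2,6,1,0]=[6,0,1,4,2,5,3]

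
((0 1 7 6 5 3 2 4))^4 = (0 5)(1 3)(2 7)(4 6)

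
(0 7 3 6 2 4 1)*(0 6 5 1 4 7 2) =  (0 2 7 3 5 1 6)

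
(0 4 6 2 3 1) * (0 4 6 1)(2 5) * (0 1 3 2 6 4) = (0 4 3 1)(5 6)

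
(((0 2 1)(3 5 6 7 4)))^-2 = (0 2 1)(3 7 5 4 6)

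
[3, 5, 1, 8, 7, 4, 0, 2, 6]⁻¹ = [6, 2, 7, 0, 5, 1, 8, 4, 3]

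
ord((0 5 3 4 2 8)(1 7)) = 6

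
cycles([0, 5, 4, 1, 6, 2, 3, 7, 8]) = (1 5 2 4 6 3)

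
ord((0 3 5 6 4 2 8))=7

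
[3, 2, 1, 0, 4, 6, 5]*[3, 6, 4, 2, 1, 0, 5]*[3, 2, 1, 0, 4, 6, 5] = [1, 4, 5, 0, 2, 6, 3]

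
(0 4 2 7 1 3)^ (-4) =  (0 2 1)(3 4 7)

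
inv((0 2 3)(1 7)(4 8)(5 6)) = (0 3 2)(1 7)(4 8)(5 6)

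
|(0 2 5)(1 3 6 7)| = 12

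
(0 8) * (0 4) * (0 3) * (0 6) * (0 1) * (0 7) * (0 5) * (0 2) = (0 8 4 3 6 1 7 5 2)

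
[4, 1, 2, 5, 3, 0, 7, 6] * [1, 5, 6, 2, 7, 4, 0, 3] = [7, 5, 6, 4, 2, 1, 3, 0]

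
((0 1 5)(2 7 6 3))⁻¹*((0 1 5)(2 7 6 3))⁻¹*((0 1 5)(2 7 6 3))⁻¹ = (2 7 6 3)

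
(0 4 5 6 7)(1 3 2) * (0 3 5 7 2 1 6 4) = (1 5 4 7 3)(2 6)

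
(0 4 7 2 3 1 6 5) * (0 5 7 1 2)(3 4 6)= (0 6 7)(1 3 2 4)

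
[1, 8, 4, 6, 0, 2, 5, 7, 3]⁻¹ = [4, 0, 5, 8, 2, 6, 3, 7, 1]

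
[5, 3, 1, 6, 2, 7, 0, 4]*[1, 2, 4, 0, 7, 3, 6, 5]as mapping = [0→3, 1→0, 2→2, 3→6, 4→4, 5→5, 6→1, 7→7]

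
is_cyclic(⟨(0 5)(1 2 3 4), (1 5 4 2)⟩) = no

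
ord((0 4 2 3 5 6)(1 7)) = 6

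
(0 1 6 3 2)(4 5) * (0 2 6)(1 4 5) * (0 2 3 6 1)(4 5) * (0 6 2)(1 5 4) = (0 4 6 2 3 5 1)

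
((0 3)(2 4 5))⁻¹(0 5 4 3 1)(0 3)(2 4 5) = (0 1 3 2 5)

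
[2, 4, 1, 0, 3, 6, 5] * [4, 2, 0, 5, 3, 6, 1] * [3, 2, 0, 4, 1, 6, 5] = [3, 4, 0, 1, 6, 2, 5]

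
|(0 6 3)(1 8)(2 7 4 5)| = 12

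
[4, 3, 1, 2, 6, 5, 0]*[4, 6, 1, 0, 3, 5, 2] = [3, 0, 6, 1, 2, 5, 4]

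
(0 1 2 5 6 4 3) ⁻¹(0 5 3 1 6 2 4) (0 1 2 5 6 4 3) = (0 2 4 5 3 1 6) 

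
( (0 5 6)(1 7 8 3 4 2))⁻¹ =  (0 6 5)(1 2 4 3 8 7)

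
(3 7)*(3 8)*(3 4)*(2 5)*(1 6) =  (1 6)(2 5)(3 7 8 4)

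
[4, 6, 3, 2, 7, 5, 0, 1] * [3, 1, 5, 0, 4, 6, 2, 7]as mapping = [0→4, 1→2, 2→0, 3→5, 4→7, 5→6, 6→3, 7→1]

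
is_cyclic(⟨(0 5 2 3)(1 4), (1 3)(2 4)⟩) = no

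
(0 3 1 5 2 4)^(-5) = (0 3 1 5 2 4)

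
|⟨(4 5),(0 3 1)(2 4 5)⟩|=18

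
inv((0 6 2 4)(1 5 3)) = (0 4 2 6)(1 3 5)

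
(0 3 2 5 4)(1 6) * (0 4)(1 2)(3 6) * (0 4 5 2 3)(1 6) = (0 1)(3 6)(4 5)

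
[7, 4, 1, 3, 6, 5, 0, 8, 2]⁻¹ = [6, 2, 8, 3, 1, 5, 4, 0, 7]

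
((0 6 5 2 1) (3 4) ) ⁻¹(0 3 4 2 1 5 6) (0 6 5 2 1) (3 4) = (0 2 5 6 4 3 1) 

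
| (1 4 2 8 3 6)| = 6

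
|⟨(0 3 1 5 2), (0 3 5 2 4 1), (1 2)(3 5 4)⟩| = 720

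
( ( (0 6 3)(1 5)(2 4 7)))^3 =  (1 5)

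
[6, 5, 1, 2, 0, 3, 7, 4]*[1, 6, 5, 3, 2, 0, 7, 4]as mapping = [0→7, 1→0, 2→6, 3→5, 4→1, 5→3, 6→4, 7→2]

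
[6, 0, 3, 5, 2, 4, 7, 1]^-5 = [1, 7, 4, 2, 5, 3, 0, 6]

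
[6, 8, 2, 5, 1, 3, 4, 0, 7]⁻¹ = [7, 4, 2, 5, 6, 3, 0, 8, 1]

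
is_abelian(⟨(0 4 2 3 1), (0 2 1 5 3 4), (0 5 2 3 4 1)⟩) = no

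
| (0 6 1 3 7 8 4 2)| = 8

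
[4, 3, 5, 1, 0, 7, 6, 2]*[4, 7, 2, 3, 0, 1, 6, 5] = [0, 3, 1, 7, 4, 5, 6, 2]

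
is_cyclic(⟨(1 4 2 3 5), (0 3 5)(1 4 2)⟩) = no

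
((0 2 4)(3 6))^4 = (0 2 4)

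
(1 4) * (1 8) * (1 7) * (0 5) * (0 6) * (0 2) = (0 5 6 2)(1 4 8 7)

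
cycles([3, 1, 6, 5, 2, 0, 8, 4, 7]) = (0 3 5)(2 6 8 7 4)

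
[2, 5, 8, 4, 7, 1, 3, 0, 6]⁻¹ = [7, 5, 0, 6, 3, 1, 8, 4, 2]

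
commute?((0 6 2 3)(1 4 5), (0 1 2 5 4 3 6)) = no:(0 6 2 3)(1 4 5) * (0 1 2 5 4 3 6) = (1 3)(2 6 5), (0 1 2 5 4 3 6) * (0 6 2 3)(1 4 5) = (0 4)(1 3 2)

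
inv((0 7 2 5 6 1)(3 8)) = (0 1 6 5 2 7)(3 8)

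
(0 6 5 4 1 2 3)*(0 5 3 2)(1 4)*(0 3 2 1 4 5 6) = (1 3 6 2)(4 5)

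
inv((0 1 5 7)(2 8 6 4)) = (0 7 5 1)(2 4 6 8)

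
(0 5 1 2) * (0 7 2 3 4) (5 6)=(0 6 5 1 3 4) (2 7) 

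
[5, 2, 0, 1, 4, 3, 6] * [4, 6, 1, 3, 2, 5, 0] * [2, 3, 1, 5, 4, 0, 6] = [0, 3, 4, 6, 1, 5, 2]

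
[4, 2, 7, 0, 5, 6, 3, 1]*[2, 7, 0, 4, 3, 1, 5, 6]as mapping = [0→3, 1→0, 2→6, 3→2, 4→1, 5→5, 6→4, 7→7]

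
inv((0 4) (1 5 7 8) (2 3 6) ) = (0 4) (1 8 7 5) (2 6 3) 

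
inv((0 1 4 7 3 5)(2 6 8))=(0 5 3 7 4 1)(2 8 6)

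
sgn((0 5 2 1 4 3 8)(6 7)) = -1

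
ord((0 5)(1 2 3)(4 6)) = 6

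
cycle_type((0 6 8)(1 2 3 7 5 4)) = 3.6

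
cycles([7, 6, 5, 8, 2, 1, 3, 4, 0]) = (0 7 4 2 5 1 6 3 8)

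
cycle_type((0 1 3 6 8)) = 5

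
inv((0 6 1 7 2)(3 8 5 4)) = (0 2 7 1 6)(3 4 5 8)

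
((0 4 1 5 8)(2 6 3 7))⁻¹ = (0 8 5 1 4)(2 7 3 6)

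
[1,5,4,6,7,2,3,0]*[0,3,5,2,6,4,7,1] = [3,4,6,7,1,5,2,0]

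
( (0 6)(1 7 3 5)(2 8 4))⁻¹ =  (0 6)(1 5 3 7)(2 4 8)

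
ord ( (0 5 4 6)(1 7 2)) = 12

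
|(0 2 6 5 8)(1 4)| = 10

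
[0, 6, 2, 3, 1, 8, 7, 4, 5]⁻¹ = [0, 4, 2, 3, 7, 8, 1, 6, 5]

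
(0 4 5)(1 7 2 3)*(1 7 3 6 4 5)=(0 5)(1 3 7 2 6 4)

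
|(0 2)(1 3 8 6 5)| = 10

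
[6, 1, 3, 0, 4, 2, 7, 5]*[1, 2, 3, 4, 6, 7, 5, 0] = [5, 2, 4, 1, 6, 3, 0, 7]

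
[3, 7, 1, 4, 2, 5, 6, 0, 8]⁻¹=[7, 2, 4, 0, 3, 5, 6, 1, 8]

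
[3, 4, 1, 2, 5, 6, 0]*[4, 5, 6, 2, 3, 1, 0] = [2, 3, 5, 6, 1, 0, 4]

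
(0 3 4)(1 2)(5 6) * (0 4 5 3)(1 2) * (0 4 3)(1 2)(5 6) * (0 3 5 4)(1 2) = (3 6)(4 5)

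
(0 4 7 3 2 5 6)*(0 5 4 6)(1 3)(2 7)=(0 6 5)(1 3 7)(2 4)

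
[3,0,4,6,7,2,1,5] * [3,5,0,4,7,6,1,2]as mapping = [0→4,1→3,2→7,3→1,4→2,5→0,6→5,7→6]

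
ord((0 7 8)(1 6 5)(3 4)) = 6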